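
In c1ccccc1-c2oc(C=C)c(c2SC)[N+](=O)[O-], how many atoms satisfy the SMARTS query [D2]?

8

The query [D2] means: atom with exactly two heavy-atom neighbours.
Check the 18 heavy atoms by environment: 1× o (aromatic, D2) → match; 5× c (aromatic, D3) → no; 1× N (charge +1, D3) → no; 1× O (charge -1, D1) → no; 1× O (D1) → no; 1× C (D2) → match; 2× C (D1) → no; 1× S (D2) → match; 5× c (aromatic, D2) → match.
Summing the matching environments: 1 + 1 + 1 + 5 = 8 matching atoms.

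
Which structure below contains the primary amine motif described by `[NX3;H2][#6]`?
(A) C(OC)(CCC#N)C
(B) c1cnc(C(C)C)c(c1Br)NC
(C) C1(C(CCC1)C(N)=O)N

C

[NX3;H2][#6] describes a trivalent nitrogen with two H attached to carbon (a primary amine).
(A) has a nitrile (-C#N) but the nitrogen is NX1 (triple-bonded), not NX3 with two H.
(B) has an N-methylamino group (-NHCH3) but the nitrogen bears two carbons and only one H (H1), not H2.
(C) contains a primary amino group (-NH2), which satisfies every atom and bond constraint.
So the answer is (C).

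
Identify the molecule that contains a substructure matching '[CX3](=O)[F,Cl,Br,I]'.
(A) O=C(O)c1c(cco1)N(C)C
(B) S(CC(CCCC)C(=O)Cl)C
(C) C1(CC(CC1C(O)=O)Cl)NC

B

[CX3](=O)[F,Cl,Br,I] describes a carbonyl carbon bonded to a halogen (an acyl halide).
(A) has a carboxylic acid group (-C(=O)OH) but the carbonyl is bonded to -OH, not to a halogen.
(B) contains an acyl chloride (-C(=O)Cl), which satisfies every atom and bond constraint.
(C) has a chloro substituent but the Cl is not on a carbonyl carbon.
So the answer is (B).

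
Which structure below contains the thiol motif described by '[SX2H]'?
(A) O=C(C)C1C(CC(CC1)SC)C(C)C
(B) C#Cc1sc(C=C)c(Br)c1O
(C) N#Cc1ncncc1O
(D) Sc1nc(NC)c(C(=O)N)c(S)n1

D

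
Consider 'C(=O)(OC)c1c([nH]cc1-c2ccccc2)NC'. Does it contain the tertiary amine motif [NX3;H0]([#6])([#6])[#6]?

No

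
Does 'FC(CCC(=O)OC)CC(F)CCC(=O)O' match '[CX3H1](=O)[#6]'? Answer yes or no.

No

The pattern [CX3H1](=O)[#6] describes an sp2 carbon with one H, double-bonded to O and single-bonded to carbon — an aldehyde.
The closest candidate here is a carboxylic acid group (-C(=O)OH), but the carbonyl carbon has H0 and is bonded to O, not H1. No other fragment satisfies the full query, so there is no match.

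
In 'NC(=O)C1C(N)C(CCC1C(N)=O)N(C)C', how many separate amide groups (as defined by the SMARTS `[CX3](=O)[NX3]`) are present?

2

[CX3](=O)[NX3] is the SMARTS for an amide: a carbonyl carbon bonded to a trivalent nitrogen.
The molecule carries 2 separate instances of a primary amide (-C(=O)NH2) meeting every constraint; each maps to a distinct set of atoms, giving 2 matches.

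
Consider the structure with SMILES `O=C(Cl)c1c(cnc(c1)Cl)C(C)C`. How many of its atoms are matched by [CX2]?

0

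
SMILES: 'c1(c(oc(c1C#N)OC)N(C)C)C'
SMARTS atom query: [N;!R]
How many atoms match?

2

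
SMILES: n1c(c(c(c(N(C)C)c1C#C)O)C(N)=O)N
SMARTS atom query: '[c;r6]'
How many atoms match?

5

Check the 16 heavy atoms by environment: 1× n (aromatic, in 6-ring) → no; 5× c (aromatic, in 6-ring) → match; 3× N (acyclic) → no; 5× C (acyclic) → no; 2× O (acyclic) → no.
That gives 5 matching atoms.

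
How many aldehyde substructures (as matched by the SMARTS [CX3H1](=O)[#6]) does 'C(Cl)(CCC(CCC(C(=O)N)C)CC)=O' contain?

0

[CX3H1](=O)[#6] is the SMARTS for an aldehyde: an sp2 carbon with one H, double-bonded to O and single-bonded to carbon.
No fragment in the molecule satisfies every constraint, giving 0 matches.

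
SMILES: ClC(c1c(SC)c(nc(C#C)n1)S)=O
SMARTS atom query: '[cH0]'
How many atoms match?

4

The query [cH0] means: aromatic carbon with no attached hydrogen (substituted or ring-fusion).
Check the 14 heavy atoms by environment: 2× n (aromatic, H0) → no; 4× c (aromatic, H0) → match; 1× S (H1) → no; 2× C (H0) → no; 1× O (H0) → no; 1× Cl (H0) → no; 1× C (H1) → no; 1× S (H0) → no; 1× C (H3) → no.
That gives 4 matching atoms.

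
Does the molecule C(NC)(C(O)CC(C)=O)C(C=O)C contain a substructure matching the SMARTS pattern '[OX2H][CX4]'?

The pattern [OX2H][CX4] describes a hydroxyl oxygen bound to an sp3 (X4) carbon — an aliphatic alcohol.
The molecule carries a hydroxyl group (-OH), whose atoms satisfy every constraint of the query, so the pattern matches.

Yes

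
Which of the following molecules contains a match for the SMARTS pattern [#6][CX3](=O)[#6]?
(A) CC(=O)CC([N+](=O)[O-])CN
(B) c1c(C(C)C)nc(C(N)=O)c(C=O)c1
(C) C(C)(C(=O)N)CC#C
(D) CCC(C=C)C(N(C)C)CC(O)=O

A

[#6][CX3](=O)[#6] describes a carbonyl carbon (no H) flanked by two carbons (a ketone).
(A) contains an acetyl/ketone group (-C(=O)CH3), which satisfies every atom and bond constraint.
(B) has a primary amide (-C(=O)NH2) but one neighbour of the carbonyl carbon is N, not C.
(C) has a primary amide (-C(=O)NH2) but one neighbour of the carbonyl carbon is N, not C.
(D) has a carboxylic acid group (-C(=O)OH) but one neighbour of the carbonyl carbon is O, not C.
So the answer is (A).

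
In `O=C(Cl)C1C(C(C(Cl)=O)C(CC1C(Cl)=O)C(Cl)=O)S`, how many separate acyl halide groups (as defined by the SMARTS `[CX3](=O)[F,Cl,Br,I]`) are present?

[CX3](=O)[F,Cl,Br,I] is the SMARTS for an acyl halide: a carbonyl carbon bonded to a halogen.
The molecule carries 4 separate instances of an acyl chloride (-C(=O)Cl) meeting every constraint; each maps to a distinct set of atoms, giving 4 matches.

4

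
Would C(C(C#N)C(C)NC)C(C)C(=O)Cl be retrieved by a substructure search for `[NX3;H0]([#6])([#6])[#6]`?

No

The pattern [NX3;H0]([#6])([#6])[#6] describes a trivalent nitrogen with no H, bonded to three carbons — a tertiary amine.
The closest candidate here is an N-methylamino group (-NHCH3), but the nitrogen still has one H (H1), not H0. No other fragment satisfies the full query, so there is no match.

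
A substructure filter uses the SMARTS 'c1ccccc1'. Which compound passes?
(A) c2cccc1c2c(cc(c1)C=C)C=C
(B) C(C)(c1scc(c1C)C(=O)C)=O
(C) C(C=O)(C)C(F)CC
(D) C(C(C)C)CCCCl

A

c1ccccc1 describes six aromatic carbons in a ring (a benzene ring).
(A) contains the required atom environment, so the pattern matches.
(B) has a methyl group (-CH3) but no six-membered all-carbon aromatic ring is present.
(C) has a methyl group (-CH3) but no six-membered all-carbon aromatic ring is present.
(D) has a methyl group (-CH3) but no six-membered all-carbon aromatic ring is present.
So the answer is (A).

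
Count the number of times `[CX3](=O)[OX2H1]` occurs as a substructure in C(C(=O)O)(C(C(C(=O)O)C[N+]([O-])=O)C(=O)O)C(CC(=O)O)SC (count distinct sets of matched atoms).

[CX3](=O)[OX2H1] is the SMARTS for a carboxylic acid: an sp2 carbon double-bonded to O and single-bonded to an -OH oxygen.
The molecule carries 4 separate instances of a carboxylic acid group (-C(=O)OH) meeting every constraint; each maps to a distinct set of atoms, giving 4 matches.

4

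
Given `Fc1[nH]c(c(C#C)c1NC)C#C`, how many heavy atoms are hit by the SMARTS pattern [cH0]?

4

The query [cH0] means: aromatic carbon with no attached hydrogen (substituted or ring-fusion).
Check the 12 heavy atoms by environment: 1× n (aromatic, H1) → no; 4× c (aromatic, H0) → match; 2× C (H0) → no; 2× C (H1) → no; 1× N (H1) → no; 1× C (H3) → no; 1× F (H0) → no.
That gives 4 matching atoms.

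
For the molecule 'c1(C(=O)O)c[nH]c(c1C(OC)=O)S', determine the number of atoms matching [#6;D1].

1

The query [#6;D1] means: carbon bonded to exactly one heavy atom.
Check the 13 heavy atoms by environment: 1× n (aromatic, D2) → no; 3× c (aromatic, D3) → no; 1× c (aromatic, D2) → no; 2× C (D3) → no; 3× O (D1) → no; 1× S (D1) → no; 1× O (D2) → no; 1× C (D1) → match.
That gives 1 matching atom.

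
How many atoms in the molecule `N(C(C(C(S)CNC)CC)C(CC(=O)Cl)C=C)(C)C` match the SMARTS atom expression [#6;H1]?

5

The query [#6;H1] means: any carbon bearing exactly one hydrogen.
Check the 19 heavy atoms by environment: 4× C (H2) → no; 5× C (H1) → match; 1× S (H1) → no; 1× C (H0) → no; 1× O (H0) → no; 1× Cl (H0) → no; 1× N (H1) → no; 4× C (H3) → no; 1× N (H0) → no.
That gives 5 matching atoms.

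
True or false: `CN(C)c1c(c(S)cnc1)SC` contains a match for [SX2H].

The pattern [SX2H] describes an aliphatic sulfur with two connections, one being H — a thiol.
The molecule carries a thiol (-SH), whose atoms satisfy every constraint of the query, so the pattern matches.

True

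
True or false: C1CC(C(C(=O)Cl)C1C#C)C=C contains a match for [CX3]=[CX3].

The pattern [CX3]=[CX3] describes a non-aromatic C=C double bond between two sp2 carbons — an alkene.
The molecule carries a vinyl group (-CH=CH2), whose atoms satisfy every constraint of the query, so the pattern matches.

True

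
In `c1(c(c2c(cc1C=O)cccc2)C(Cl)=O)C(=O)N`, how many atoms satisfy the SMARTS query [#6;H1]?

6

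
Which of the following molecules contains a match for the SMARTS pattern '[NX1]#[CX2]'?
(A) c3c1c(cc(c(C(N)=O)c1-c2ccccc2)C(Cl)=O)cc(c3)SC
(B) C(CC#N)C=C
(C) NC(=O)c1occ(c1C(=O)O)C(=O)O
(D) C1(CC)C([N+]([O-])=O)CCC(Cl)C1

B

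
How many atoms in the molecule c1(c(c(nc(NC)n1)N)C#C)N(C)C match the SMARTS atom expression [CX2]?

Check the 14 heavy atoms by environment: 2× n (aromatic, X2) → no; 4× c (aromatic, X3) → no; 3× N (X3) → no; 3× C (X4) → no; 2× C (X2) → match.
That gives 2 matching atoms.

2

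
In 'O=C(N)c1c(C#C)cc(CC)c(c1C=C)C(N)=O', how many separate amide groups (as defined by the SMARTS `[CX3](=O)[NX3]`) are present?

[CX3](=O)[NX3] is the SMARTS for an amide: a carbonyl carbon bonded to a trivalent nitrogen.
The molecule carries 2 separate instances of a primary amide (-C(=O)NH2) meeting every constraint; each maps to a distinct set of atoms, giving 2 matches.

2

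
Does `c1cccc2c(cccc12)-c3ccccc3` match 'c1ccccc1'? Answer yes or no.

Yes

The pattern c1ccccc1 describes six aromatic carbons in a ring — a benzene ring.
The molecule carries a phenyl ring, whose atoms satisfy every constraint of the query, so the pattern matches.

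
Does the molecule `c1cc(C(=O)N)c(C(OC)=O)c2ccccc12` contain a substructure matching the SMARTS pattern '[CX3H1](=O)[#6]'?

No

The pattern [CX3H1](=O)[#6] describes an sp2 carbon with one H, double-bonded to O and single-bonded to carbon — an aldehyde.
The closest candidate here is a methyl-ester group (-C(=O)OCH3), but the carbonyl carbon has H0, not H1. No other fragment satisfies the full query, so there is no match.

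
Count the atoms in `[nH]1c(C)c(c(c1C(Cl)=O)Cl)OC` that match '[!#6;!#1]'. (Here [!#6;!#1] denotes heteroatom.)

Check the 12 heavy atoms by environment: 1× n (aromatic) → match; 4× c (aromatic) → no; 2× Cl → match; 2× O → match; 3× C → no.
Summing the matching environments: 1 + 2 + 2 = 5 matching atoms.

5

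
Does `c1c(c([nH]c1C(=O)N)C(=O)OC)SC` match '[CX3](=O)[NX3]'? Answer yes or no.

The pattern [CX3](=O)[NX3] describes a carbonyl carbon bonded to a trivalent nitrogen — an amide.
The molecule carries a primary amide (-C(=O)NH2), whose atoms satisfy every constraint of the query, so the pattern matches.

Yes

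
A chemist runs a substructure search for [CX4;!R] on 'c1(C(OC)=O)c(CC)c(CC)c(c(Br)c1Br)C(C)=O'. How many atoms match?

The query [CX4;!R] means: aliphatic carbon with four total connections, not in a ring.
Check the 19 heavy atoms by environment: 6× c (aromatic, X3, in 6-ring) → no; 2× Br (X1, acyclic) → no; 6× C (X4, acyclic) → match; 2× C (X3, acyclic) → no; 2× O (X1, acyclic) → no; 1× O (X2, acyclic) → no.
That gives 6 matching atoms.

6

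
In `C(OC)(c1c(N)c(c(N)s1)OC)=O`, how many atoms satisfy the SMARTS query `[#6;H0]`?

5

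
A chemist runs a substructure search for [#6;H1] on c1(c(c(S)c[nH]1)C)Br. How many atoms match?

The query [#6;H1] means: any carbon bearing exactly one hydrogen.
Check the 8 heavy atoms by environment: 1× n (aromatic, H1) → no; 3× c (aromatic, H0) → no; 1× c (aromatic, H1) → match; 1× S (H1) → no; 1× Br (H0) → no; 1× C (H3) → no.
That gives 1 matching atom.

1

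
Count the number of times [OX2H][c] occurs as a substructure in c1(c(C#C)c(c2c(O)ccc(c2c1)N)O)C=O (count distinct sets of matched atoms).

2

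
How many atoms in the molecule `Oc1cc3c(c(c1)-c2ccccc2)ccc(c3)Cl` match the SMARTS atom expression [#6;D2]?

10

The query [#6;D2] means: any carbon bonded to exactly two heavy atoms.
Check the 18 heavy atoms by environment: 6× c (aromatic, D3) → no; 10× c (aromatic, D2) → match; 1× Cl (D1) → no; 1× O (D1) → no.
That gives 10 matching atoms.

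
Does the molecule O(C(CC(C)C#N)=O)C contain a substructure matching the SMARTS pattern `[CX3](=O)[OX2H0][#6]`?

The pattern [CX3](=O)[OX2H0][#6] describes a carbonyl carbon bonded to an oxygen that is itself bonded to carbon (no H on that O) — an ester.
The molecule carries a methyl-ester group (-C(=O)OCH3), whose atoms satisfy every constraint of the query, so the pattern matches.

Yes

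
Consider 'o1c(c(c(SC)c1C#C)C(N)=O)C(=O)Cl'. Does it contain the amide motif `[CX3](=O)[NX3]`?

The pattern [CX3](=O)[NX3] describes a carbonyl carbon bonded to a trivalent nitrogen — an amide.
The molecule carries a primary amide (-C(=O)NH2), whose atoms satisfy every constraint of the query, so the pattern matches.

Yes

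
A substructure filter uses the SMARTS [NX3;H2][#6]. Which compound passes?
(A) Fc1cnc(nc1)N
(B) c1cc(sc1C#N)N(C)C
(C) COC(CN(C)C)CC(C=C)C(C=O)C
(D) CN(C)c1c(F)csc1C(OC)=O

[NX3;H2][#6] describes a trivalent nitrogen with two H attached to carbon (a primary amine).
(A) contains a primary amino group (-NH2), which satisfies every atom and bond constraint.
(B) has a dimethylamino group (-N(CH3)2) but the nitrogen has H0, not H2.
(C) has a dimethylamino group (-N(CH3)2) but the nitrogen has H0, not H2.
(D) has a dimethylamino group (-N(CH3)2) but the nitrogen has H0, not H2.
So the answer is (A).

A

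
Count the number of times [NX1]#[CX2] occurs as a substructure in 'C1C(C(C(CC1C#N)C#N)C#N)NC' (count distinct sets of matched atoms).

[NX1]#[CX2] is the SMARTS for a nitrile: a nitrogen triple-bonded to a two-connected carbon.
The molecule carries 3 separate instances of a nitrile (-C#N) meeting every constraint; each maps to a distinct set of atoms, giving 3 matches.

3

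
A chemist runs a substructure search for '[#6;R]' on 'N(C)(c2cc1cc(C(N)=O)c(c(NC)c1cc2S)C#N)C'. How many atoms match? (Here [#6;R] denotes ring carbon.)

10

The query [#6;R] means: carbon that is part of a ring.
Check the 21 heavy atoms by environment: 10× c (aromatic, in 6-ring) → match; 5× C (acyclic) → no; 1× O (acyclic) → no; 4× N (acyclic) → no; 1× S (acyclic) → no.
That gives 10 matching atoms.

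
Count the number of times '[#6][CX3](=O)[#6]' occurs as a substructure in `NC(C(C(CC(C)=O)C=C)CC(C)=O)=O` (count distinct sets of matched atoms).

2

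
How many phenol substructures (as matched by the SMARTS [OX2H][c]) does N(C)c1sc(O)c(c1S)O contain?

2

[OX2H][c] is the SMARTS for a phenol: a hydroxyl oxygen attached to an aromatic carbon.
The molecule carries 2 separate instances of a hydroxyl group (-OH) meeting every constraint; each maps to a distinct set of atoms, giving 2 matches.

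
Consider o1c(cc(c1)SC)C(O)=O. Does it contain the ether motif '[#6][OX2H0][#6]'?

The pattern [#6][OX2H0][#6] describes an aliphatic oxygen bridging two carbons with no H on the oxygen — an ether.
The closest candidate here is a carboxylic acid group (-C(=O)OH), but the -OH oxygen has H1; the =O is OX1, not OX2. No other fragment satisfies the full query, so there is no match.

No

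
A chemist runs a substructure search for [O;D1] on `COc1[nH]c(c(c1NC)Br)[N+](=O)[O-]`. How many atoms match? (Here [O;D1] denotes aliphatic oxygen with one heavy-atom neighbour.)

2

Check the 13 heavy atoms by environment: 1× n (aromatic, D2) → no; 4× c (aromatic, D3) → no; 1× N (D2) → no; 2× C (D1) → no; 1× Br (D1) → no; 1× N (charge +1, D3) → no; 1× O (charge -1, D1) → match; 1× O (D1) → match; 1× O (D2) → no.
Summing the matching environments: 1 + 1 = 2 matching atoms.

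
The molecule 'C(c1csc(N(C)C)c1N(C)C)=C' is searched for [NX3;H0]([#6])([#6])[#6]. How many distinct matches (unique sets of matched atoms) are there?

2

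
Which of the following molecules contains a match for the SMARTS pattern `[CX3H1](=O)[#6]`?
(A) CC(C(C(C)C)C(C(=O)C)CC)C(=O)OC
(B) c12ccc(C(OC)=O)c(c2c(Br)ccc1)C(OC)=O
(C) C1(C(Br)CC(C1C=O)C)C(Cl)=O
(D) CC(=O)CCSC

C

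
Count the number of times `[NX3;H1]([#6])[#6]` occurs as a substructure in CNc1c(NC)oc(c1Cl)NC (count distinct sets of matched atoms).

[NX3;H1]([#6])[#6] is the SMARTS for a secondary amine: a trivalent nitrogen with one H, bonded to two carbons.
The molecule carries 3 separate instances of an N-methylamino group (-NHCH3) meeting every constraint; each maps to a distinct set of atoms, giving 3 matches.

3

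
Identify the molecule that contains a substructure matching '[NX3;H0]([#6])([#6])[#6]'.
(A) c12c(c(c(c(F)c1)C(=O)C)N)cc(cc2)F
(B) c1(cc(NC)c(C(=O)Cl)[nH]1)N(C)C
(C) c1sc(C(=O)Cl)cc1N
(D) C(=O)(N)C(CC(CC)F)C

B

[NX3;H0]([#6])([#6])[#6] describes a trivalent nitrogen with no H, bonded to three carbons (a tertiary amine).
(A) has a primary amino group (-NH2) but the nitrogen has H2, not H0 with three carbons.
(B) contains a dimethylamino group (-N(CH3)2), which satisfies every atom and bond constraint.
(C) has a primary amino group (-NH2) but the nitrogen has H2, not H0 with three carbons.
(D) has a primary amide (-C(=O)NH2) but the amide nitrogen has H2 and only one carbon neighbour.
So the answer is (B).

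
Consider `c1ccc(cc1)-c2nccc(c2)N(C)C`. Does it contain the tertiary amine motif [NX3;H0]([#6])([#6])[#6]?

The pattern [NX3;H0]([#6])([#6])[#6] describes a trivalent nitrogen with no H, bonded to three carbons — a tertiary amine.
The molecule carries a dimethylamino group (-N(CH3)2), whose atoms satisfy every constraint of the query, so the pattern matches.

Yes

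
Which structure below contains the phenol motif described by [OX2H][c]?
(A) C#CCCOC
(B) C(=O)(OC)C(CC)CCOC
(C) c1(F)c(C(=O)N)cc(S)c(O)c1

C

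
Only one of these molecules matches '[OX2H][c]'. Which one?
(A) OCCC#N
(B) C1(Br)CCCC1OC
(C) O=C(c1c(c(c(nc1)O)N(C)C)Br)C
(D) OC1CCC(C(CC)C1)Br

[OX2H][c] describes a hydroxyl oxygen attached to an aromatic carbon (a phenol).
(A) has a hydroxyl group (-OH) but the -OH is on an aliphatic carbon, not an aromatic c.
(B) has a methoxy ether (-OCH3) but the oxygen has H0, not H1.
(C) contains a hydroxyl group (-OH), which satisfies every atom and bond constraint.
(D) has a hydroxyl group (-OH) but the -OH is on an aliphatic carbon, not an aromatic c.
So the answer is (C).

C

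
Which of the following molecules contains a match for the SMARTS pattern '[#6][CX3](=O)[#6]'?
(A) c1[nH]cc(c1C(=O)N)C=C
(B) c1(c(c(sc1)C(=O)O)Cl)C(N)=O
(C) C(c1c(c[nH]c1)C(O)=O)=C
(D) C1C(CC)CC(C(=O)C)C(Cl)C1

D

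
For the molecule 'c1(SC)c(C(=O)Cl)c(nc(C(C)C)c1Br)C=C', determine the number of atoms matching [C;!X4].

3

Check the 17 heavy atoms by environment: 1× n (aromatic, X2) → no; 5× c (aromatic, X3) → no; 3× C (X3) → match; 1× Br (X1) → no; 1× O (X1) → no; 1× Cl (X1) → no; 4× C (X4) → no; 1× S (X2) → no.
That gives 3 matching atoms.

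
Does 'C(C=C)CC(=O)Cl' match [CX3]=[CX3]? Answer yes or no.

Yes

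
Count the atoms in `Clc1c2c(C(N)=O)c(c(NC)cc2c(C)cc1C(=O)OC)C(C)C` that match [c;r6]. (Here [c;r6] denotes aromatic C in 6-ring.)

The query [c;r6] means: aromatic carbon that belongs to a six-membered ring.
Check the 24 heavy atoms by environment: 10× c (aromatic, in 6-ring) → match; 8× C (acyclic) → no; 3× O (acyclic) → no; 2× N (acyclic) → no; 1× Cl (acyclic) → no.
That gives 10 matching atoms.

10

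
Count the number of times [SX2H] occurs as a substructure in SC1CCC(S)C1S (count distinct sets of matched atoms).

3

[SX2H] is the SMARTS for a thiol: an aliphatic sulfur with two connections, one being H.
The molecule carries 3 separate instances of a thiol (-SH) meeting every constraint; each maps to a distinct set of atoms, giving 3 matches.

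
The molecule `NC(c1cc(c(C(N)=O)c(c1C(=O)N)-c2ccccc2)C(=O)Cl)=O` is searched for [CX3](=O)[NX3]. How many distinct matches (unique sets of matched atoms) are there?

3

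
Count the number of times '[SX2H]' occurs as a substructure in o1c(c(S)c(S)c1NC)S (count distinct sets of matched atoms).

[SX2H] is the SMARTS for a thiol: an aliphatic sulfur with two connections, one being H.
The molecule carries 3 separate instances of a thiol (-SH) meeting every constraint; each maps to a distinct set of atoms, giving 3 matches.

3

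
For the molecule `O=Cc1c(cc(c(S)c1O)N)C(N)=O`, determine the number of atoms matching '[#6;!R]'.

The query [#6;!R] means: carbon not in any ring.
Check the 14 heavy atoms by environment: 6× c (aromatic, in 6-ring) → no; 3× O (acyclic) → no; 1× S (acyclic) → no; 2× N (acyclic) → no; 2× C (acyclic) → match.
That gives 2 matching atoms.

2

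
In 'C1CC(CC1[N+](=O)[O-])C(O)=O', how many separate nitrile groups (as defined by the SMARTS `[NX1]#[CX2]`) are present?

0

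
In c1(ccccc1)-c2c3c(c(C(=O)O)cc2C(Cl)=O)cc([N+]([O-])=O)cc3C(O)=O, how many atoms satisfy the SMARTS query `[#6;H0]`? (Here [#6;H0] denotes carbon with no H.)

11

Check the 28 heavy atoms by environment: 8× c (aromatic, H0) → match; 8× c (aromatic, H1) → no; 1× N (charge +1, H0) → no; 1× O (charge -1, H0) → no; 4× O (H0) → no; 3× C (H0) → match; 2× O (H1) → no; 1× Cl (H0) → no.
Summing the matching environments: 8 + 3 = 11 matching atoms.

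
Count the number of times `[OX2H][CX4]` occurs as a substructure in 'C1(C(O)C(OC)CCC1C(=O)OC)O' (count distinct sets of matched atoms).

[OX2H][CX4] is the SMARTS for an aliphatic alcohol: a hydroxyl oxygen bound to an sp3 (X4) carbon.
The molecule carries 2 separate instances of a hydroxyl group (-OH) meeting every constraint; each maps to a distinct set of atoms, giving 2 matches.

2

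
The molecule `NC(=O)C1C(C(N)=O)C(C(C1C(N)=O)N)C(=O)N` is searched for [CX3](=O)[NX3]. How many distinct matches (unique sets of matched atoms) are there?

4

[CX3](=O)[NX3] is the SMARTS for an amide: a carbonyl carbon bonded to a trivalent nitrogen.
The molecule carries 4 separate instances of a primary amide (-C(=O)NH2) meeting every constraint; each maps to a distinct set of atoms, giving 4 matches.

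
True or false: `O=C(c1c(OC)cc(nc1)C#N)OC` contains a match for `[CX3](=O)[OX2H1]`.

The pattern [CX3](=O)[OX2H1] describes an sp2 carbon double-bonded to O and single-bonded to an -OH oxygen — a carboxylic acid.
The closest candidate here is a methyl-ester group (-C(=O)OCH3), but the singly-bonded O has no H (OX2H0, not OX2H1). No other fragment satisfies the full query, so there is no match.

False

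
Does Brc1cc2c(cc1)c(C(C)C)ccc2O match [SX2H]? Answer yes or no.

No

The pattern [SX2H] describes an aliphatic sulfur with two connections, one being H — a thiol.
The closest candidate here is a hydroxyl group (-OH), but it is an -OH, not an -SH. No other fragment satisfies the full query, so there is no match.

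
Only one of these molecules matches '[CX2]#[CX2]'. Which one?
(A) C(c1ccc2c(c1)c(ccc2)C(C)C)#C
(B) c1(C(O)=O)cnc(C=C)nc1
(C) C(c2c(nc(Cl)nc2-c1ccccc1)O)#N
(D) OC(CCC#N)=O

A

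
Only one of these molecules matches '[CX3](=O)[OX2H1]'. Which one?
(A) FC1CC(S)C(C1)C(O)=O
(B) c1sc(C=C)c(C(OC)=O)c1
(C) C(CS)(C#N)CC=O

A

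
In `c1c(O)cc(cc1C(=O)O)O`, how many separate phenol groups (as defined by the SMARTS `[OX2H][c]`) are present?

2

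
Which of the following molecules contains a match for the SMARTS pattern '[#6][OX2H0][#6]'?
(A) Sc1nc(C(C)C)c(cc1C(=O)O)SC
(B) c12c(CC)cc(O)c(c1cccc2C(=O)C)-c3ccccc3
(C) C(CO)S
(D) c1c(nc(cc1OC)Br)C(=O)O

[#6][OX2H0][#6] describes an aliphatic oxygen bridging two carbons with no H on the oxygen (an ether).
(A) has a carboxylic acid group (-C(=O)OH) but the -OH oxygen has H1; the =O is OX1, not OX2.
(B) has a hydroxyl group (-OH) but the oxygen has H1, not H0 bridging two carbons.
(C) has a hydroxyl group (-OH) but the oxygen has H1, not H0 bridging two carbons.
(D) contains a methoxy ether (-OCH3), which satisfies every atom and bond constraint.
So the answer is (D).

D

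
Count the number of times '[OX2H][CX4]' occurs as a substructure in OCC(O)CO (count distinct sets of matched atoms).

3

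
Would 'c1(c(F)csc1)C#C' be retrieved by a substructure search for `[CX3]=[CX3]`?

The pattern [CX3]=[CX3] describes a non-aromatic C=C double bond between two sp2 carbons — an alkene.
The closest candidate here is an ethynyl group (-C#CH), but the C-C bond is a triple bond, not a double bond. No other fragment satisfies the full query, so there is no match.

No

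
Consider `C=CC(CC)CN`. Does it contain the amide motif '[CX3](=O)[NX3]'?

No

The pattern [CX3](=O)[NX3] describes a carbonyl carbon bonded to a trivalent nitrogen — an amide.
The closest candidate here is a primary amino group (-NH2), but the -NH2 is not attached to a carbonyl carbon. No other fragment satisfies the full query, so there is no match.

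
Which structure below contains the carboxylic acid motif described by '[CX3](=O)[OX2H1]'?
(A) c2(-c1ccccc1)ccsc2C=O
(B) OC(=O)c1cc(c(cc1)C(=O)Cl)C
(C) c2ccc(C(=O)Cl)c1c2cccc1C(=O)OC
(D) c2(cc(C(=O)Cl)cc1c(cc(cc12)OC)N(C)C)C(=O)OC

B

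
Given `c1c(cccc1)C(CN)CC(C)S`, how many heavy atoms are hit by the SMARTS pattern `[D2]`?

7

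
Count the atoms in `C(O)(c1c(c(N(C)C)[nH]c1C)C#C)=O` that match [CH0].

2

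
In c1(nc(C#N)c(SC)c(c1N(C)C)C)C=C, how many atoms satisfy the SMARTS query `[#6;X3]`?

Check the 16 heavy atoms by environment: 1× n (aromatic, X2) → no; 5× c (aromatic, X3) → match; 1× S (X2) → no; 4× C (X4) → no; 1× C (X2) → no; 1× N (X1) → no; 2× C (X3) → match; 1× N (X3) → no.
Summing the matching environments: 5 + 2 = 7 matching atoms.

7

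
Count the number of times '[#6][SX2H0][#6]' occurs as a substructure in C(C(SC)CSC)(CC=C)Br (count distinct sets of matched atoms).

[#6][SX2H0][#6] is the SMARTS for a thioether: an aliphatic sulfur bridging two carbons with no H on the sulfur.
The molecule carries 2 separate instances of a methylthio ether (-SCH3) meeting every constraint; each maps to a distinct set of atoms, giving 2 matches.

2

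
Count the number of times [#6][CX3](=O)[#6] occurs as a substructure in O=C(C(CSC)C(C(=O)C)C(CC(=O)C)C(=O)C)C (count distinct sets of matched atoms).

4

[#6][CX3](=O)[#6] is the SMARTS for a ketone: a carbonyl carbon (no H) flanked by two carbons.
The molecule carries 4 separate instances of an acetyl/ketone group (-C(=O)CH3) meeting every constraint; each maps to a distinct set of atoms, giving 4 matches.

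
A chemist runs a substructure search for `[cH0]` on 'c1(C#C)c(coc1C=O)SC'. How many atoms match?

The query [cH0] means: aromatic carbon with no attached hydrogen (substituted or ring-fusion).
Check the 11 heavy atoms by environment: 1× o (aromatic, H0) → no; 3× c (aromatic, H0) → match; 1× c (aromatic, H1) → no; 2× C (H1) → no; 1× O (H0) → no; 1× C (H0) → no; 1× S (H0) → no; 1× C (H3) → no.
That gives 3 matching atoms.

3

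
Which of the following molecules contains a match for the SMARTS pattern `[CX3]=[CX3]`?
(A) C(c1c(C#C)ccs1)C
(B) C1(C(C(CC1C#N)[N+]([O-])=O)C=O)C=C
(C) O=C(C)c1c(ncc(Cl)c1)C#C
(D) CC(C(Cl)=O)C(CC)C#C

B

[CX3]=[CX3] describes a non-aromatic C=C double bond between two sp2 carbons (an alkene).
(A) has an ethyl group (-CH2CH3) but its C-C bond is a single bond between CX4 carbons, not CX3=CX3.
(B) contains a vinyl group (-CH=CH2), which satisfies every atom and bond constraint.
(C) has an ethynyl group (-C#CH) but the C-C bond is a triple bond, not a double bond.
(D) has an ethynyl group (-C#CH) but the C-C bond is a triple bond, not a double bond.
So the answer is (B).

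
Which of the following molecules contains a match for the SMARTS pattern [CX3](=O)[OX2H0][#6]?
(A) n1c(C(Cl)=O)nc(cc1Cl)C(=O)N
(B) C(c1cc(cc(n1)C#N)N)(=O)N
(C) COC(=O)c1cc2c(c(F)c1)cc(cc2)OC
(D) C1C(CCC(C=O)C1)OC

C

[CX3](=O)[OX2H0][#6] describes a carbonyl carbon bonded to an oxygen that is itself bonded to carbon (no H on that O) (an ester).
(A) has a primary amide (-C(=O)NH2) but the carbonyl is bonded to N, not to an O-C linkage.
(B) has a primary amide (-C(=O)NH2) but the carbonyl is bonded to N, not to an O-C linkage.
(C) contains a methyl-ester group (-C(=O)OCH3), which satisfies every atom and bond constraint.
(D) has a methoxy ether (-OCH3) but the ether oxygen is not adjacent to a C=O carbon.
So the answer is (C).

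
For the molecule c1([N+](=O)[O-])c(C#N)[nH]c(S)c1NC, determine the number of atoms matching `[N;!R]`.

The query [N;!R] means: aliphatic nitrogen not in a ring.
Check the 13 heavy atoms by environment: 1× n (aromatic, in 5-ring) → no; 4× c (aromatic, in 5-ring) → no; 2× N (acyclic) → match; 2× C (acyclic) → no; 1× S (acyclic) → no; 1× N (charge +1, acyclic) → match; 1× O (charge -1, acyclic) → no; 1× O (acyclic) → no.
Summing the matching environments: 2 + 1 = 3 matching atoms.

3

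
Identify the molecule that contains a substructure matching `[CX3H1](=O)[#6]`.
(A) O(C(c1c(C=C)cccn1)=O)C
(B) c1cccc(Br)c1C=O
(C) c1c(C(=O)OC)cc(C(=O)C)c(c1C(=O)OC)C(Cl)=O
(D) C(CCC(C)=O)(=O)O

B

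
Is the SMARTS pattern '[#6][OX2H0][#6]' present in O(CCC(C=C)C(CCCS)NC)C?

Yes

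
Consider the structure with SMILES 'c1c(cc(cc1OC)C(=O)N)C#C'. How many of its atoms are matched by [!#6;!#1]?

The query [!#6;!#1] means: not carbon and not hydrogen — any heteroatom.
Check the 13 heavy atoms by environment: 6× c (aromatic) → no; 2× O → match; 4× C → no; 1× N → match.
Summing the matching environments: 2 + 1 = 3 matching atoms.

3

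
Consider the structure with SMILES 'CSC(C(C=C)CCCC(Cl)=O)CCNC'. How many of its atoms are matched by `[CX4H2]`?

5

Check the 16 heavy atoms by environment: 5× C (H2, X4) → match; 2× C (H1, X4) → no; 1× C (H1, X3) → no; 1× C (H2, X3) → no; 1× N (H1, X3) → no; 2× C (H3, X4) → no; 1× C (H0, X3) → no; 1× O (H0, X1) → no; 1× Cl (H0, X1) → no; 1× S (H0, X2) → no.
That gives 5 matching atoms.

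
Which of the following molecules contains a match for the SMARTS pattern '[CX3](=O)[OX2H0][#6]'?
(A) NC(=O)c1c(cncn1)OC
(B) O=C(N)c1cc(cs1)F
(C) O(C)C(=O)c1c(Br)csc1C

[CX3](=O)[OX2H0][#6] describes a carbonyl carbon bonded to an oxygen that is itself bonded to carbon (no H on that O) (an ester).
(A) has a primary amide (-C(=O)NH2) but the carbonyl is bonded to N, not to an O-C linkage.
(B) has a primary amide (-C(=O)NH2) but the carbonyl is bonded to N, not to an O-C linkage.
(C) contains a methyl-ester group (-C(=O)OCH3), which satisfies every atom and bond constraint.
So the answer is (C).

C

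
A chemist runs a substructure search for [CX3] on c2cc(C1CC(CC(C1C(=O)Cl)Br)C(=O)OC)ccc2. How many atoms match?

2

The query [CX3] means: C with X3: aliphatic carbon with exactly 3 total connections.
Check the 20 heavy atoms by environment: 7× C (X4) → no; 6× c (aromatic, X3) → no; 2× C (X3) → match; 2× O (X1) → no; 1× Cl (X1) → no; 1× O (X2) → no; 1× Br (X1) → no.
That gives 2 matching atoms.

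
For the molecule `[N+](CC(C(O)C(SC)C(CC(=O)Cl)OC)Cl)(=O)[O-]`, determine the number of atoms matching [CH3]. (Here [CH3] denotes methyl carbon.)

The query [CH3] means: aliphatic carbon with exactly three hydrogens.
Check the 18 heavy atoms by environment: 2× C (H2) → no; 4× C (H1) → no; 2× Cl (H0) → no; 1× S (H0) → no; 2× C (H3) → match; 1× N (charge +1, H0) → no; 1× O (charge -1, H0) → no; 3× O (H0) → no; 1× C (H0) → no; 1× O (H1) → no.
That gives 2 matching atoms.

2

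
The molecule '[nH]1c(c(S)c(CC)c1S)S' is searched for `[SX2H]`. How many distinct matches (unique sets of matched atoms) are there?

3

[SX2H] is the SMARTS for a thiol: an aliphatic sulfur with two connections, one being H.
The molecule carries 3 separate instances of a thiol (-SH) meeting every constraint; each maps to a distinct set of atoms, giving 3 matches.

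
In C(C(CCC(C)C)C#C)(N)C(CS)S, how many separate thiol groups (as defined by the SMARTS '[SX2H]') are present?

[SX2H] is the SMARTS for a thiol: an aliphatic sulfur with two connections, one being H.
The molecule carries 2 separate instances of a thiol (-SH) meeting every constraint; each maps to a distinct set of atoms, giving 2 matches.

2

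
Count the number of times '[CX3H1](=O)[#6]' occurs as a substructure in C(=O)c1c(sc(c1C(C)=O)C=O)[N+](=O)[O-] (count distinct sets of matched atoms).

[CX3H1](=O)[#6] is the SMARTS for an aldehyde: an sp2 carbon with one H, double-bonded to O and single-bonded to carbon.
The molecule carries 2 separate instances of an aldehyde (-CHO) meeting every constraint; each maps to a distinct set of atoms, giving 2 matches.

2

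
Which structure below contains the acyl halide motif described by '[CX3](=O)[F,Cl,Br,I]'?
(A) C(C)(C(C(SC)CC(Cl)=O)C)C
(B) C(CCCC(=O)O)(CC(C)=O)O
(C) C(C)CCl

[CX3](=O)[F,Cl,Br,I] describes a carbonyl carbon bonded to a halogen (an acyl halide).
(A) contains an acyl chloride (-C(=O)Cl), which satisfies every atom and bond constraint.
(B) has a carboxylic acid group (-C(=O)OH) but the carbonyl is bonded to -OH, not to a halogen.
(C) has a chloro substituent but the Cl is not on a carbonyl carbon.
So the answer is (A).

A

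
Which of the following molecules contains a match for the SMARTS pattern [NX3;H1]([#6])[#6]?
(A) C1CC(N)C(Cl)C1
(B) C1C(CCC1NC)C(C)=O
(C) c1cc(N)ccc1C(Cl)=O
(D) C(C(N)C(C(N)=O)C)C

B

[NX3;H1]([#6])[#6] describes a trivalent nitrogen with one H, bonded to two carbons (a secondary amine).
(A) has a primary amino group (-NH2) but the nitrogen has H2 and only one carbon neighbour.
(B) contains an N-methylamino group (-NHCH3), which satisfies every atom and bond constraint.
(C) has a primary amino group (-NH2) but the nitrogen has H2 and only one carbon neighbour.
(D) has a primary amino group (-NH2) but the nitrogen has H2 and only one carbon neighbour.
So the answer is (B).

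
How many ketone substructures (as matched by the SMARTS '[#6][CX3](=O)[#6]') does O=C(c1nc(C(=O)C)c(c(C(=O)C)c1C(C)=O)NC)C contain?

[#6][CX3](=O)[#6] is the SMARTS for a ketone: a carbonyl carbon (no H) flanked by two carbons.
The molecule carries 4 separate instances of an acetyl/ketone group (-C(=O)CH3) meeting every constraint; each maps to a distinct set of atoms, giving 4 matches.

4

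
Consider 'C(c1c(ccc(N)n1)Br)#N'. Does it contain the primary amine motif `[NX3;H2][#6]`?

Yes

The pattern [NX3;H2][#6] describes a trivalent nitrogen with two H attached to carbon — a primary amine.
The molecule carries a primary amino group (-NH2), whose atoms satisfy every constraint of the query, so the pattern matches.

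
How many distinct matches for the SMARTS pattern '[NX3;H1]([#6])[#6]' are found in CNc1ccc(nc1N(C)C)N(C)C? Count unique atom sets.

1

[NX3;H1]([#6])[#6] is the SMARTS for a secondary amine: a trivalent nitrogen with one H, bonded to two carbons.
Exactly one fragment in the molecule meets all constraints, giving 1 match.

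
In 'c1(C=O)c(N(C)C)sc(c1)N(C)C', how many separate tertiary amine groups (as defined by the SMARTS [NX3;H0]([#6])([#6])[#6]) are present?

2

[NX3;H0]([#6])([#6])[#6] is the SMARTS for a tertiary amine: a trivalent nitrogen with no H, bonded to three carbons.
The molecule carries 2 separate instances of a dimethylamino group (-N(CH3)2) meeting every constraint; each maps to a distinct set of atoms, giving 2 matches.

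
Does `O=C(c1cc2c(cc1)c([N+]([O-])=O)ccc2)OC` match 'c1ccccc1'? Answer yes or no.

The pattern c1ccccc1 describes six aromatic carbons in a ring — a benzene ring.
The required atom environment is present in the molecule, so the pattern matches.

Yes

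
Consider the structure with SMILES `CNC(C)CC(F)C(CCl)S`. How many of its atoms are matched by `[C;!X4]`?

Check the 11 heavy atoms by environment: 7× C (X4) → no; 1× N (X3) → no; 1× F (X1) → no; 1× Cl (X1) → no; 1× S (X2) → no.
No environment satisfies the query, so 0 matching atoms.

0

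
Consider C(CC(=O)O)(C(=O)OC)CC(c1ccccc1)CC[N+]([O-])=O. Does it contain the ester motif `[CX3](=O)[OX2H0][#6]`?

Yes

The pattern [CX3](=O)[OX2H0][#6] describes a carbonyl carbon bonded to an oxygen that is itself bonded to carbon (no H on that O) — an ester.
The molecule carries a methyl-ester group (-C(=O)OCH3), whose atoms satisfy every constraint of the query, so the pattern matches.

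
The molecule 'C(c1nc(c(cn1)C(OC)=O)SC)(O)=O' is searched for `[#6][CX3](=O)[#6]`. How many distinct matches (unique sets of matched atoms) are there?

0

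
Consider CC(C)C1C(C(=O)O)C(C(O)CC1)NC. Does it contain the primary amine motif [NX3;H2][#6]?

No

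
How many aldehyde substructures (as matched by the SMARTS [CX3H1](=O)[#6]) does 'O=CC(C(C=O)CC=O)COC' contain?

3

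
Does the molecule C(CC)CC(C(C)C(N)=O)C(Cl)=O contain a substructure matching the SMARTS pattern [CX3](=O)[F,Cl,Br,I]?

The pattern [CX3](=O)[F,Cl,Br,I] describes a carbonyl carbon bonded to a halogen — an acyl halide.
The molecule carries an acyl chloride (-C(=O)Cl), whose atoms satisfy every constraint of the query, so the pattern matches.

Yes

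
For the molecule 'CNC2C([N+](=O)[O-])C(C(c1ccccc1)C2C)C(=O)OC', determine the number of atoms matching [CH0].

1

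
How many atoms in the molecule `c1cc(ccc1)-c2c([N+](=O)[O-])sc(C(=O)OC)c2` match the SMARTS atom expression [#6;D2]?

6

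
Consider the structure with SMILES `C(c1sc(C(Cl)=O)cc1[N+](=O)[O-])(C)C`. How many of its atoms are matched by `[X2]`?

1

The query [X2] means: any atom with exactly two total connections (bonds + H).
Check the 14 heavy atoms by environment: 1× s (aromatic, X2) → match; 4× c (aromatic, X3) → no; 3× C (X4) → no; 1× N (charge +1, X3) → no; 1× O (charge -1, X1) → no; 2× O (X1) → no; 1× C (X3) → no; 1× Cl (X1) → no.
That gives 1 matching atom.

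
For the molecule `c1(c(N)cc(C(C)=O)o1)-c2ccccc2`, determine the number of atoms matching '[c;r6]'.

6

The query [c;r6] means: aromatic carbon that belongs to a six-membered ring.
Check the 15 heavy atoms by environment: 1× o (aromatic, in 5-ring) → no; 4× c (aromatic, in 5-ring) → no; 1× N (acyclic) → no; 2× C (acyclic) → no; 1× O (acyclic) → no; 6× c (aromatic, in 6-ring) → match.
That gives 6 matching atoms.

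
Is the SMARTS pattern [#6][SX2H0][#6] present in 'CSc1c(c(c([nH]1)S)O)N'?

Yes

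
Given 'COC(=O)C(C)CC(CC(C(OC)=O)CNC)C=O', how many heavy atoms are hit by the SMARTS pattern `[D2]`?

Check the 19 heavy atoms by environment: 4× C (D1) → no; 5× C (D3) → no; 4× C (D2) → match; 3× O (D1) → no; 2× O (D2) → match; 1× N (D2) → match.
Summing the matching environments: 4 + 2 + 1 = 7 matching atoms.

7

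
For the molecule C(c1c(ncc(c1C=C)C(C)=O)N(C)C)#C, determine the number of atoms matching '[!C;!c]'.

3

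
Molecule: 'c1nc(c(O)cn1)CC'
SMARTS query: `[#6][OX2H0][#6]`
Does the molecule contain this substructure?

No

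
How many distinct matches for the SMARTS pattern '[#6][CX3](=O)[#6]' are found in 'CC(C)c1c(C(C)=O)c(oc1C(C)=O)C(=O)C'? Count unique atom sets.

[#6][CX3](=O)[#6] is the SMARTS for a ketone: a carbonyl carbon (no H) flanked by two carbons.
The molecule carries 3 separate instances of an acetyl/ketone group (-C(=O)CH3) meeting every constraint; each maps to a distinct set of atoms, giving 3 matches.

3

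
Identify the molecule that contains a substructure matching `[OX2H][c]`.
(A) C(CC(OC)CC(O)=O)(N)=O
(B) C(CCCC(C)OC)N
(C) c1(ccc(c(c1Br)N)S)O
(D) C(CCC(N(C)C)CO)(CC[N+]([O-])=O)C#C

[OX2H][c] describes a hydroxyl oxygen attached to an aromatic carbon (a phenol).
(A) has a methoxy ether (-OCH3) but the oxygen has H0, not H1.
(B) has a methoxy ether (-OCH3) but the oxygen has H0, not H1.
(C) contains a hydroxyl group (-OH), which satisfies every atom and bond constraint.
(D) has a hydroxyl group (-OH) but the -OH is on an aliphatic carbon, not an aromatic c.
So the answer is (C).

C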